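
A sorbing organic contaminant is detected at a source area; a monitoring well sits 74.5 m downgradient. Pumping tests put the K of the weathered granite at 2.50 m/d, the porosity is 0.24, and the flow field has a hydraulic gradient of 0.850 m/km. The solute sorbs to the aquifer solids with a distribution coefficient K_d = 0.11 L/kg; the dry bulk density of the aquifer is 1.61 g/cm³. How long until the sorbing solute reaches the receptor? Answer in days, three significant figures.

Darcy flux q = K·i = 2.50 × 8.5e-4 = 0.002125 m/d
v_s = q/n_e = 0.002125/0.24 = 0.008854 m/d
Retardation R = 1 + ρ_b·K_d/n = 1 + 1.61×0.11/0.24 = 1.738
Contaminant velocity v_c = v/R = 0.008854/1.738 = 0.005095 m/d
t = L/v_c = 74.5/0.005095 = 14620 d

14600 days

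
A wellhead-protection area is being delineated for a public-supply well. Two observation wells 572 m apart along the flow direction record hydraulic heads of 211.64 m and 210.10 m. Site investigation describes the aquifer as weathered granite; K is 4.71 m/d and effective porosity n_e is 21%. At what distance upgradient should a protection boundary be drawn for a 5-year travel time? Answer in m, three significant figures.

110 m

Hydraulic gradient i = (211.64 − 210.10) / 572 = 1.54 / 572 = 0.002692
Specific discharge q = 4.71 × 0.002692 = 0.01268 m/d
v_s = q/n_e = 0.01268/0.21 = 0.06038 m/d
T = 5 yr × 365 = 1825 d
L = v × T = 0.06038 × 1825 = 110.2 m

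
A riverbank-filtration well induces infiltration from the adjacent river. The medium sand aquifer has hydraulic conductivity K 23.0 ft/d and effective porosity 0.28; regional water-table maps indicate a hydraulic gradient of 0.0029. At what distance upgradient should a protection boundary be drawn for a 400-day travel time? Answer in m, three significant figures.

K = 23.0 ft/d × 0.3048 = 7.010 m/d
q = Ki = 7.010 × 0.0029 = 0.02033 m/d
v_s = q/n_e = 0.02033/0.28 = 0.07261 m/d
L = v × T = 0.07261 × 400 = 29.04 m

29.0 m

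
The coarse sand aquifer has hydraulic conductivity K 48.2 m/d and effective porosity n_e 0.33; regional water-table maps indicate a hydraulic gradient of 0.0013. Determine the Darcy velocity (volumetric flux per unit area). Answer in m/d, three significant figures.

Darcy flux q = K·i = 48.2 × 0.0013 = 0.06266 m/d

0.0627 m/d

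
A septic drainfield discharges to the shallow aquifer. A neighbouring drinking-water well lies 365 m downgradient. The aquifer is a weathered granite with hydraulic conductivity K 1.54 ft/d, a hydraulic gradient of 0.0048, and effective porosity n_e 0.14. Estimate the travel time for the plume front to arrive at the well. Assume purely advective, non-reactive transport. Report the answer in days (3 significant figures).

K = 1.54 ft/d × 0.3048 = 0.4694 m/d
q = Ki = 0.4694 × 0.0048 = 0.002253 m/d
Seepage velocity v = q / n = 0.002253 / 0.14 = 0.01609 m/d
t = L / v = 365 / 0.01609 = 22680 d

22700 days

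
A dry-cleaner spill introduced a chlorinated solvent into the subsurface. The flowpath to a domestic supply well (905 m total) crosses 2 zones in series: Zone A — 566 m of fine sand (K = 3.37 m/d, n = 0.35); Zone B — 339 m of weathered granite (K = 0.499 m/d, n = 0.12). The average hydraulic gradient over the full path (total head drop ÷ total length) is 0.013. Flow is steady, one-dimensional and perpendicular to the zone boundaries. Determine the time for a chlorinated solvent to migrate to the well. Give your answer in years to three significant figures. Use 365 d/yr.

47.1 years

Continuity: the same q passes through each zone, so ΔH = q·Σ(L_j/K_j) — the zones act as resistances in series.
Σ(L/K) = 566/3.37 + 339/0.499 = 168.0 + 679.4 = 847.3 d
K_eq = L_total / Σ(L/K) = 905 / 847.3 = 1.068 m/d
q = K_eq · i = 1.068 × 0.013 = 0.01389 m/d (same in every zone)
Zone A: v = q/n = 0.01389/0.35 = 0.03967 m/d → t_A = 566/0.03967 = 14270 d
Zone B: v = q/n = 0.01389/0.12 = 0.1157 m/d → t_B = 339/0.1157 = 2930 d
Total t = 14270 + 2930 = 17200 d
   = 17200 / 365 = 47.1 yr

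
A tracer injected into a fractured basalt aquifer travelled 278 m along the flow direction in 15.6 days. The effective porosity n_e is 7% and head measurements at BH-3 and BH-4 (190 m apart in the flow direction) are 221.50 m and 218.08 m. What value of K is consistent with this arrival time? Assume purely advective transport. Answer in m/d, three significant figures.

69.3 m/d

Hydraulic gradient i = (221.50 − 218.08) / 190 = 3.42 / 190 = 0.01800
v = L / t = 278 / 15.6 = 17.82 m/d
K = v · n / i = 17.82 × 0.07 / 0.01800 = 69.3 m/d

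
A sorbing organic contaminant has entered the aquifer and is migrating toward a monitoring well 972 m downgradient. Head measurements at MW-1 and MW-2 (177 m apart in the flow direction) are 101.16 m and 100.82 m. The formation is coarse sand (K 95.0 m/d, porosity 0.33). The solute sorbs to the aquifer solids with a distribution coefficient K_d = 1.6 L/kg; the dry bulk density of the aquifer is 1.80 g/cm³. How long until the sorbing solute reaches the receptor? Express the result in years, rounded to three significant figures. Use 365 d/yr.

46.8 years

Hydraulic gradient i = (101.16 − 100.82) / 177 = 0.34 / 177 = 0.001921
Darcy flux q = K·i = 95.0 × 0.001921 = 0.1825 m/d
v = Ki/n = 95.0·0.001921/0.33 = 0.5530 m/d
Retardation R = 1 + ρ_b·K_d/n = 1 + 1.80×1.6/0.33 = 9.727
Contaminant velocity v_c = v/R = 0.5530/9.727 = 0.05685 m/d
t = L/v_c = 972/0.05685 = 17100 d
   = 17100/365 = 46.8 yr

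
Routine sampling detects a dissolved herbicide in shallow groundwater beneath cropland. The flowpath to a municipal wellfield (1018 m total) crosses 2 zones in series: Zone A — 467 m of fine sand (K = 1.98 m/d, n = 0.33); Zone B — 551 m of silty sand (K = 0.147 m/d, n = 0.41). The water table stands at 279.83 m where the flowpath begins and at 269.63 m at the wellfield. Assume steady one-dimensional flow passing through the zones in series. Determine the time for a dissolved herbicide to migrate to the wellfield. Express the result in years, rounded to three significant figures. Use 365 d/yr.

Total head drop ΔH = 279.83 − 269.63 = 10.20 m
Continuity: the same q passes through each zone, so ΔH = q·Σ(L_j/K_j) — the zones act as resistances in series.
Σ(L/K) = 467/1.98 + 551/0.147 = 235.9 + 3748 = 3984 d
q = ΔH / Σ(L/K) = 10.20 / 3984 = 0.002560 m/d (same in every zone)
Zone A: v = q/n = 0.002560/0.33 = 0.007758 m/d → t_A = 467/0.007758 = 60200 d
Zone B: v = q/n = 0.002560/0.41 = 0.006244 m/d → t_B = 551/0.006244 = 88240 d
Total t = 60200 + 88240 = 148400 d
   = 148400 / 365 = 407 yr

407 years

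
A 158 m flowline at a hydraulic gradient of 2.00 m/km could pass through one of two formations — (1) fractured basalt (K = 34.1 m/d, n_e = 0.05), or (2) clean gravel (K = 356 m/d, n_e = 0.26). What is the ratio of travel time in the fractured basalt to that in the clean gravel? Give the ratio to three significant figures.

2.01

Unit 1 (fractured basalt): v = 34.1×0.0020/0.05 = 1.364 m/d, t = 158/1.364 = 115.8 d
Unit 2 (clean gravel): v = 356×0.0020/0.26 = 2.738 m/d, t = 158/2.738 = 57.70 d
t(fractured basalt) / t(clean gravel) = 115.8/57.70 = 2.01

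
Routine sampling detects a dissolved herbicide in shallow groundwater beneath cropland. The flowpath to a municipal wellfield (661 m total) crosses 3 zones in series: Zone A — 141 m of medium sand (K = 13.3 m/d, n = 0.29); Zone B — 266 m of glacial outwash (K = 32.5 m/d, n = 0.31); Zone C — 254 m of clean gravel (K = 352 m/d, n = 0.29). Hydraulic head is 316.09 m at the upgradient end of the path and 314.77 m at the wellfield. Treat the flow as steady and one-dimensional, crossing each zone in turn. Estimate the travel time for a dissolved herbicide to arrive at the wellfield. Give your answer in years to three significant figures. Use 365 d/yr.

7.98 years

Total head drop ΔH = 316.09 − 314.77 = 1.32 m
Continuity: the same q passes through each zone, so ΔH = q·Σ(L_j/K_j) — the zones act as resistances in series.
Σ(L/K) = 141/13.3 + 266/32.5 + 254/352 = 10.60 + 8.185 + 0.7216 = 19.51 d
q = ΔH / Σ(L/K) = 1.32 / 19.51 = 0.06767 m/d (same in every zone)
Zone A: v = q/n = 0.06767/0.29 = 0.2333 m/d → t_A = 141/0.2333 = 604.3 d
Zone B: v = q/n = 0.06767/0.31 = 0.2183 m/d → t_B = 266/0.2183 = 1219 d
Zone C: v = q/n = 0.06767/0.29 = 0.2333 m/d → t_C = 254/0.2333 = 1089 d
Total t = 604.3 + 1219 + 1089 = 2912 d
   = 2912 / 365 = 7.98 yr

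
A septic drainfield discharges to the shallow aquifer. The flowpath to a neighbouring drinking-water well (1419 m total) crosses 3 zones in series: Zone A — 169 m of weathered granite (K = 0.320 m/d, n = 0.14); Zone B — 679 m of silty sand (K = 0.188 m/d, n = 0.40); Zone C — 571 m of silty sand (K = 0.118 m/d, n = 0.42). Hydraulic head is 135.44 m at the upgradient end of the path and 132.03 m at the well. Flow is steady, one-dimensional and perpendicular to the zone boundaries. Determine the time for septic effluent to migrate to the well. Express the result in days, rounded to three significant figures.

1.41e6 days

Total head drop ΔH = 135.44 − 132.03 = 3.41 m
Continuity: the same q passes through each zone, so ΔH = q·Σ(L_j/K_j) — the zones act as resistances in series.
Σ(L/K) = 169/0.320 + 679/0.188 + 571/0.118 = 528.1 + 3612 + 4839 = 8979 d
q = ΔH / Σ(L/K) = 3.41 / 8979 = 3.798e-4 m/d (same in every zone)
Zone A: v = q/n = 3.798e-4/0.14 = 0.002713 m/d → t_A = 169/0.002713 = 62300 d
Zone B: v = q/n = 3.798e-4/0.40 = 9.495e-4 m/d → t_B = 679/9.495e-4 = 715100 d
Zone C: v = q/n = 3.798e-4/0.42 = 9.042e-4 m/d → t_C = 571/9.042e-4 = 631500 d
Total t = 62300 + 715100 + 631500 = 1.409e6 d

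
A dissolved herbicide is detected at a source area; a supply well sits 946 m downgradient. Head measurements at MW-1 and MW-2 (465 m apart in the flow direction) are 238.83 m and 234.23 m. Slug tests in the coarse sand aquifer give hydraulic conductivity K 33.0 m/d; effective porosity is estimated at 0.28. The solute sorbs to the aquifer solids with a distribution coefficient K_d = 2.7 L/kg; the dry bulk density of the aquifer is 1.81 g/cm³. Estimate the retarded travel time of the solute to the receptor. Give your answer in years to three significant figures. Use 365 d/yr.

Hydraulic gradient i = (238.83 − 234.23) / 465 = 4.60 / 465 = 0.009892
q = Ki = 33.0 × 0.009892 = 0.3265 m/d
v_s = q/n_e = 0.3265/0.28 = 1.166 m/d
Retardation R = 1 + ρ_b·K_d/n = 1 + 1.81×2.7/0.28 = 18.45
Contaminant velocity v_c = v/R = 1.166/18.45 = 0.06318 m/d
t = L/v_c = 946/0.06318 = 14970 d
   = 14970/365 = 41.0 yr

41.0 years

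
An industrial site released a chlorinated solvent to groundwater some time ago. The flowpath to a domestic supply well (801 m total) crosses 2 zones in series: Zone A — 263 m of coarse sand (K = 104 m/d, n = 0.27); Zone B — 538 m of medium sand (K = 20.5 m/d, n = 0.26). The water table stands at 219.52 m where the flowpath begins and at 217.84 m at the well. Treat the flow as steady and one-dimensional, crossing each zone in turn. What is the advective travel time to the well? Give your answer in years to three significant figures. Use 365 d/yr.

9.90 years

Total head drop ΔH = 219.52 − 217.84 = 1.68 m
Continuity: the same q passes through each zone, so ΔH = q·Σ(L_j/K_j) — the zones act as resistances in series.
Σ(L/K) = 263/104 + 538/20.5 = 2.529 + 26.24 = 28.77 d
q = ΔH / Σ(L/K) = 1.68 / 28.77 = 0.05839 m/d (same in every zone)
Zone A: v = q/n = 0.05839/0.27 = 0.2163 m/d → t_A = 263/0.2163 = 1216 d
Zone B: v = q/n = 0.05839/0.26 = 0.2246 m/d → t_B = 538/0.2246 = 2396 d
Total t = 1216 + 2396 = 3612 d
   = 3612 / 365 = 9.90 yr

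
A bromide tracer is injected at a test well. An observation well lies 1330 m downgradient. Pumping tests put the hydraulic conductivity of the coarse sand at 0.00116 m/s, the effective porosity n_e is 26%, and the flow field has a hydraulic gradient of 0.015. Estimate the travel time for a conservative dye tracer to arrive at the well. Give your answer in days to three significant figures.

K = 0.00116 m/s × 86400 s/d = 100.2 m/d
q = Ki = 100.2 × 0.015 = 1.503 m/d
Seepage velocity v = q / n = 1.503 / 0.26 = 5.782 m/d
t = L / v = 1330 / 5.782 = 230.0 d

230 days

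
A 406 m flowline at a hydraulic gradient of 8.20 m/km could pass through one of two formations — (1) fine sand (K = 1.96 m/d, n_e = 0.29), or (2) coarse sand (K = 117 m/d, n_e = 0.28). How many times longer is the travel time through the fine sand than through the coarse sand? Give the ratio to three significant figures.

61.8

Unit 1 (fine sand): v = 1.96×0.0082/0.29 = 0.05542 m/d, t = 406/0.05542 = 7326 d
Unit 2 (coarse sand): v = 117×0.0082/0.28 = 3.426 m/d, t = 406/3.426 = 118.5 d
t(fine sand) / t(coarse sand) = 7326/118.5 = 61.8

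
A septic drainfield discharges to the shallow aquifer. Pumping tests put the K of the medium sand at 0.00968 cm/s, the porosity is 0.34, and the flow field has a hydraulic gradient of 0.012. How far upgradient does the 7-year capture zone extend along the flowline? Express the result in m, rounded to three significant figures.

K = 0.00968 cm/s × 864 = 8.364 m/d
Specific discharge q = 8.364 × 0.012 = 0.1004 m/d
v = Ki/n = 8.364·0.012/0.34 = 0.2952 m/d
T = 7 yr × 365 = 2555 d
L = v × T = 0.2952 × 2555 = 754.2 m

754 m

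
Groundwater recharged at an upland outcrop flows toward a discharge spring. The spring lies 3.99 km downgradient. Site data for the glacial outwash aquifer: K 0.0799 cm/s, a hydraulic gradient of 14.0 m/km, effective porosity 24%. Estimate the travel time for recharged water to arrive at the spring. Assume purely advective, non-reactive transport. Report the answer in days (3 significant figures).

991 days

K = 0.0799 cm/s × 864 = 69.03 m/d
Darcy flux q = K·i = 69.03 × 0.014 = 0.9665 m/d
v_s = q/n_e = 0.9665/0.24 = 4.027 m/d
L = 3.99 km = 3990 m
t = L / v = 3990 / 4.027 = 990.8 d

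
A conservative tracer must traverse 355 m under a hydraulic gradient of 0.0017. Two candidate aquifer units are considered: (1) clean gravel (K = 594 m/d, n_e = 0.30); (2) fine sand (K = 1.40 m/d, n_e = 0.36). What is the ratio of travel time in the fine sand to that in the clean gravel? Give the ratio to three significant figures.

Unit 1 (clean gravel): v = 594×0.0017/0.30 = 3.366 m/d, t = 355/3.366 = 105.5 d
Unit 2 (fine sand): v = 1.40×0.0017/0.36 = 0.006611 m/d, t = 355/0.006611 = 53700 d
t(fine sand) / t(clean gravel) = 53700/105.5 = 509

509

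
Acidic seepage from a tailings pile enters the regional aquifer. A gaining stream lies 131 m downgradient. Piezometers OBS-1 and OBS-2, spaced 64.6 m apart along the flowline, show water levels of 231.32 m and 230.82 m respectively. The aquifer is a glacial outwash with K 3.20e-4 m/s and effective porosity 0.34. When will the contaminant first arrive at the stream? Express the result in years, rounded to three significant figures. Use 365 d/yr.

Hydraulic gradient i = (231.32 − 230.82) / 64.6 = 0.50 / 64.6 = 0.007740
K = 3.20e-4 m/s × 86400 s/d = 27.65 m/d
q = Ki = 27.65 × 0.007740 = 0.2140 m/d
v = Ki/n = 27.65·0.007740/0.34 = 0.6294 m/d
t = L / v = 131 / 0.6294 = 208.1 d
   = 208.1 / 365 = 0.570 yr

0.570 years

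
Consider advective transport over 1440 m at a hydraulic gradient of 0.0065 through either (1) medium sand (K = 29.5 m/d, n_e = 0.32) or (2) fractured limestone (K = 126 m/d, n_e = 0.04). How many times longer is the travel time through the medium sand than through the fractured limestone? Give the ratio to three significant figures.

Unit 1 (medium sand): v = 29.5×0.0065/0.32 = 0.5992 m/d, t = 1440/0.5992 = 2403 d
Unit 2 (fractured limestone): v = 126×0.0065/0.04 = 20.47 m/d, t = 1440/20.47 = 70.33 d
t(medium sand) / t(fractured limestone) = 2403/70.33 = 34.2

34.2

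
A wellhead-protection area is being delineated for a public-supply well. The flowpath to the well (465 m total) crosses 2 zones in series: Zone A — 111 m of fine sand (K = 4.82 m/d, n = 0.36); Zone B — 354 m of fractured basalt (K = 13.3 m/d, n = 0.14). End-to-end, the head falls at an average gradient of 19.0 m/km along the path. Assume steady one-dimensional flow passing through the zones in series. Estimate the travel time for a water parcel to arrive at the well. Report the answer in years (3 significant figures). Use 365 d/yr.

Continuity: the same q passes through each zone, so ΔH = q·Σ(L_j/K_j) — the zones act as resistances in series.
Σ(L/K) = 111/4.82 + 354/13.3 = 23.03 + 26.62 = 49.65 d
K_eq = L_total / Σ(L/K) = 465 / 49.65 = 9.366 m/d
q = K_eq · i = 9.366 × 0.019 = 0.1780 m/d (same in every zone)
Zone A: v = q/n = 0.1780/0.36 = 0.4943 m/d → t_A = 111/0.4943 = 224.5 d
Zone B: v = q/n = 0.1780/0.14 = 1.271 m/d → t_B = 354/1.271 = 278.5 d
Total t = 224.5 + 278.5 = 503.0 d
   = 503.0 / 365 = 1.38 yr

1.38 years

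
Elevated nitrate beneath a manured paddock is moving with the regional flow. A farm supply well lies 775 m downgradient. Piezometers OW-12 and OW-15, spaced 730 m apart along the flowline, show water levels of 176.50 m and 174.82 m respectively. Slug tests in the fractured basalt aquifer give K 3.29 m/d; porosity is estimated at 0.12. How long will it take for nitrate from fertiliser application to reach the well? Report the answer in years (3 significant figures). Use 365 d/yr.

33.7 years

Hydraulic gradient i = (176.50 − 174.82) / 730 = 1.68 / 730 = 0.002301
Darcy flux q = K·i = 3.29 × 0.002301 = 0.007572 m/d
v = Ki/n = 3.29·0.002301/0.12 = 0.06310 m/d
t = L / v = 775 / 0.06310 = 12280 d
   = 12280 / 365 = 33.7 yr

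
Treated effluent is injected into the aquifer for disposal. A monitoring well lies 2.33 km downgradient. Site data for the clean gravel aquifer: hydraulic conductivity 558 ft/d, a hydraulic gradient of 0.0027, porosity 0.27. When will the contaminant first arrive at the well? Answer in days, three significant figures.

1370 days

K = 558 ft/d × 0.3048 = 170.1 m/d
Specific discharge q = 170.1 × 0.0027 = 0.4592 m/d
v_s = q/n_e = 0.4592/0.27 = 1.701 m/d
L = 2.33 km = 2330 m
t = L / v = 2330 / 1.701 = 1370 d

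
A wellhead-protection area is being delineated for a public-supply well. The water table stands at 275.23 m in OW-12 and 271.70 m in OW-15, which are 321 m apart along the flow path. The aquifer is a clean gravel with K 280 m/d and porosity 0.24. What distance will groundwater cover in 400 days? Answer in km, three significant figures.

5.13 km

Hydraulic gradient i = (275.23 − 271.70) / 321 = 3.53 / 321 = 0.01100
q = Ki = 280 × 0.01100 = 3.079 m/d
Seepage velocity v = q / n = 3.079 / 0.24 = 12.83 m/d
L = v × T = 12.83 × 400 = 5132 m
   = 5.13 km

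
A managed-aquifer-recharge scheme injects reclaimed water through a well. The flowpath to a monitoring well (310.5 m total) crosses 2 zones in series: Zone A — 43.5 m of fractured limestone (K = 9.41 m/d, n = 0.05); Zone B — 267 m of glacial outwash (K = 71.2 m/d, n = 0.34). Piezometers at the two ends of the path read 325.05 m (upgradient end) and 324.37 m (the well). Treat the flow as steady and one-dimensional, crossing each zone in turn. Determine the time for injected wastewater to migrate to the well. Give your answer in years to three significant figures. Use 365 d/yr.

3.14 years

Total head drop ΔH = 325.05 − 324.37 = 0.68 m
Continuity: the same q passes through each zone, so ΔH = q·Σ(L_j/K_j) — the zones act as resistances in series.
Σ(L/K) = 43.5/9.41 + 267/71.2 = 4.623 + 3.750 = 8.373 d
q = ΔH / Σ(L/K) = 0.68 / 8.373 = 0.08122 m/d (same in every zone)
Zone A: v = q/n = 0.08122/0.05 = 1.624 m/d → t_A = 43.5/1.624 = 26.78 d
Zone B: v = q/n = 0.08122/0.34 = 0.2389 m/d → t_B = 267/0.2389 = 1118 d
Total t = 26.78 + 1118 = 1145 d
   = 1145 / 365 = 3.14 yr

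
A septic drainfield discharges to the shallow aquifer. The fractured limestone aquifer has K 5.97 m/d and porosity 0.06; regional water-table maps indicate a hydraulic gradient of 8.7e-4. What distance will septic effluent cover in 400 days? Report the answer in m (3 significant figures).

34.6 m

q = Ki = 5.97 × 8.7e-4 = 0.005194 m/d
v = Ki/n = 5.97·8.7e-4/0.06 = 0.08656 m/d
L = v × T = 0.08656 × 400 = 34.63 m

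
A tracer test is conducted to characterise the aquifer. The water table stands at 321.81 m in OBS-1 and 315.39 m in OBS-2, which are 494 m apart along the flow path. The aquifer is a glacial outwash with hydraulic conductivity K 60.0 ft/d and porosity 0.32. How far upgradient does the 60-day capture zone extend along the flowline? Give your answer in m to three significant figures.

44.6 m

Hydraulic gradient i = (321.81 − 315.39) / 494 = 6.42 / 494 = 0.01300
K = 60.0 ft/d × 0.3048 = 18.29 m/d
Darcy flux q = K·i = 18.29 × 0.01300 = 0.2377 m/d
Average linear velocity = 0.2377 / 0.32 = 0.7427 m/d
L = v × T = 0.7427 × 60 = 44.56 m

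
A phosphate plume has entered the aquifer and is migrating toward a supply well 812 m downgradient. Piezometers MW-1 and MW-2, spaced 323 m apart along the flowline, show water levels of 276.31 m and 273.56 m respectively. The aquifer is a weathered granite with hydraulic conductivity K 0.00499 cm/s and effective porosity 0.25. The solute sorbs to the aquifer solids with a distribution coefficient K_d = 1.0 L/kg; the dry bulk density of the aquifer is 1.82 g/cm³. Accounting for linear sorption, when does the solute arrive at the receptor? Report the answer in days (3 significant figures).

Hydraulic gradient i = (276.31 − 273.56) / 323 = 2.75 / 323 = 0.008514
K = 0.00499 cm/s × 864 = 4.311 m/d
Darcy flux q = K·i = 4.311 × 0.008514 = 0.03671 m/d
Seepage velocity v = q / n = 0.03671 / 0.25 = 0.1468 m/d
Retardation R = 1 + ρ_b·K_d/n = 1 + 1.82×1.0/0.25 = 8.280
Contaminant velocity v_c = v/R = 0.1468/8.280 = 0.01773 m/d
t = L/v_c = 812/0.01773 = 45790 d

45800 days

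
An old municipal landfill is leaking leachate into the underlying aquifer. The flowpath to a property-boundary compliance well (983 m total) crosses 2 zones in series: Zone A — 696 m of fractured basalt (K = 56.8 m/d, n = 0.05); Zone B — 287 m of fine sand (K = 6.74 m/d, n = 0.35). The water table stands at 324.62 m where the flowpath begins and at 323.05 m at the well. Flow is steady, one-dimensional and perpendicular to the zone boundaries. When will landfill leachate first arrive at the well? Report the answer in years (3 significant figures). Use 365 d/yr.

12.9 years

Total head drop ΔH = 324.62 − 323.05 = 1.57 m
Steady 1-D flow in series ⇒ the Darcy flux q is identical in every zone and the zone head losses add (resistances L/K in series).
Σ(L/K) = 696/56.8 + 287/6.74 = 12.25 + 42.58 = 54.84 d
q = ΔH / Σ(L/K) = 1.57 / 54.84 = 0.02863 m/d (same in every zone)
Zone A: v = q/n = 0.02863/0.05 = 0.5726 m/d → t_A = 696/0.5726 = 1215 d
Zone B: v = q/n = 0.02863/0.35 = 0.08180 m/d → t_B = 287/0.08180 = 3508 d
Total t = 1215 + 3508 = 4724 d
   = 4724 / 365 = 12.9 yr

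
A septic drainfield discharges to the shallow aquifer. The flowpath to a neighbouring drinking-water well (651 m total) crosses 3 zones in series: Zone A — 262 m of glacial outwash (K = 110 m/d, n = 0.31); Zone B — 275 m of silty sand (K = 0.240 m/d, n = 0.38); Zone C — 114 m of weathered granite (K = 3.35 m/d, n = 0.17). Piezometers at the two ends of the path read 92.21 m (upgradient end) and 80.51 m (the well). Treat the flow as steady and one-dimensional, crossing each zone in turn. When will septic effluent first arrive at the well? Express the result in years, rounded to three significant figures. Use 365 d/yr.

56.8 years

Total head drop ΔH = 92.21 − 80.51 = 11.70 m
Continuity: the same q passes through each zone, so ΔH = q·Σ(L_j/K_j) — the zones act as resistances in series.
Σ(L/K) = 262/110 + 275/0.240 + 114/3.35 = 2.382 + 1146 + 34.03 = 1182 d
q = ΔH / Σ(L/K) = 11.70 / 1182 = 0.009896 m/d (same in every zone)
Zone A: v = q/n = 0.009896/0.31 = 0.03192 m/d → t_A = 262/0.03192 = 8207 d
Zone B: v = q/n = 0.009896/0.38 = 0.02604 m/d → t_B = 275/0.02604 = 10560 d
Zone C: v = q/n = 0.009896/0.17 = 0.05821 m/d → t_C = 114/0.05821 = 1958 d
Total t = 8207 + 10560 + 1958 = 20720 d
   = 20720 / 365 = 56.8 yr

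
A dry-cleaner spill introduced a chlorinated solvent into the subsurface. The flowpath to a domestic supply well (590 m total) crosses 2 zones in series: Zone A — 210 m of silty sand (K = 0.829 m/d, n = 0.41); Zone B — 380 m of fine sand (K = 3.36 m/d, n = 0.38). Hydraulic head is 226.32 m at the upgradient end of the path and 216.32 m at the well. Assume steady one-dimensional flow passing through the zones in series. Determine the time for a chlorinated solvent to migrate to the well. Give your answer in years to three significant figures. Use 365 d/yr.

Total head drop ΔH = 226.32 − 216.32 = 10.00 m
Steady 1-D flow in series ⇒ the Darcy flux q is identical in every zone and the zone head losses add (resistances L/K in series).
Σ(L/K) = 210/0.829 + 380/3.36 = 253.3 + 113.1 = 366.4 d
q = ΔH / Σ(L/K) = 10.00 / 366.4 = 0.02729 m/d (same in every zone)
Zone A: v = q/n = 0.02729/0.41 = 0.06656 m/d → t_A = 210/0.06656 = 3155 d
Zone B: v = q/n = 0.02729/0.38 = 0.07182 m/d → t_B = 380/0.07182 = 5291 d
Total t = 3155 + 5291 = 8446 d
   = 8446 / 365 = 23.1 yr

23.1 years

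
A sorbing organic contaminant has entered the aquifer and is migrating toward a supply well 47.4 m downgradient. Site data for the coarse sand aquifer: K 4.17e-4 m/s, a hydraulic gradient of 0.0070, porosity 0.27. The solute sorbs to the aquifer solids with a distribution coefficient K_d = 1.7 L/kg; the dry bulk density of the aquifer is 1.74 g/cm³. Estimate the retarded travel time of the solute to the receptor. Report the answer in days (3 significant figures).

607 days

K = 4.17e-4 m/s × 86400 s/d = 36.03 m/d
Specific discharge q = 36.03 × 0.0070 = 0.2522 m/d
Seepage velocity v = q / n = 0.2522 / 0.27 = 0.9341 m/d
Retardation R = 1 + ρ_b·K_d/n = 1 + 1.74×1.7/0.27 = 11.96
Contaminant velocity v_c = v/R = 0.9341/11.96 = 0.07813 m/d
t = L/v_c = 47.4/0.07813 = 606.7 d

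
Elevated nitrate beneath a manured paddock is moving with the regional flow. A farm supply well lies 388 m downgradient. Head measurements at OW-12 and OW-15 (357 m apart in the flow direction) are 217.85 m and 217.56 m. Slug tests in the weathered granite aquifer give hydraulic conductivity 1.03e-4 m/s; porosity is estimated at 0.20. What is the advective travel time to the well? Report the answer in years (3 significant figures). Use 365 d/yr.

29.4 years

Hydraulic gradient i = (217.85 − 217.56) / 357 = 0.29 / 357 = 8.123e-4
K = 1.03e-4 m/s × 86400 s/d = 8.899 m/d
Darcy flux q = K·i = 8.899 × 8.123e-4 = 0.007229 m/d
Average linear velocity = 0.007229 / 0.20 = 0.03615 m/d
t = L / v = 388 / 0.03615 = 10730 d
   = 10730 / 365 = 29.4 yr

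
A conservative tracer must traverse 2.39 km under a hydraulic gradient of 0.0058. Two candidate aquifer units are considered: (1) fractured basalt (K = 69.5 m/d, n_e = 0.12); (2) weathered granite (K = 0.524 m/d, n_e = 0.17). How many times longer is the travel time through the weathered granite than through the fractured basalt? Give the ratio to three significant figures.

Unit 1 (fractured basalt): v = 69.5×0.0058/0.12 = 3.359 m/d, t = 2390/3.359 = 711.5 d
Unit 2 (weathered granite): v = 0.524×0.0058/0.17 = 0.01788 m/d, t = 2390/0.01788 = 133700 d
t(weathered granite) / t(fractured basalt) = 133700/711.5 = 188

188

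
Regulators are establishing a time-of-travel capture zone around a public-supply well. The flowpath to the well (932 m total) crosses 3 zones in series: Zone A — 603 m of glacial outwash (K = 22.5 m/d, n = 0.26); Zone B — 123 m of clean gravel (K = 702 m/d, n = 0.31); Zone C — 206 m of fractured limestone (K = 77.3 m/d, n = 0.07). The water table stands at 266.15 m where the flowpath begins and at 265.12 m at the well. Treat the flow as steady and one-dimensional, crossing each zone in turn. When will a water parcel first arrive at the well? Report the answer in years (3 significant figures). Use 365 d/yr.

16.5 years

Total head drop ΔH = 266.15 − 265.12 = 1.03 m
Steady 1-D flow in series ⇒ the Darcy flux q is identical in every zone and the zone head losses add (resistances L/K in series).
Σ(L/K) = 603/22.5 + 123/702 + 206/77.3 = 26.80 + 0.1752 + 2.665 = 29.64 d
q = ΔH / Σ(L/K) = 1.03 / 29.64 = 0.03475 m/d (same in every zone)
Zone A: v = q/n = 0.03475/0.26 = 0.1337 m/d → t_A = 603/0.1337 = 4512 d
Zone B: v = q/n = 0.03475/0.31 = 0.1121 m/d → t_B = 123/0.1121 = 1097 d
Zone C: v = q/n = 0.03475/0.07 = 0.4964 m/d → t_C = 206/0.4964 = 415.0 d
Total t = 4512 + 1097 + 415.0 = 6024 d
   = 6024 / 365 = 16.5 yr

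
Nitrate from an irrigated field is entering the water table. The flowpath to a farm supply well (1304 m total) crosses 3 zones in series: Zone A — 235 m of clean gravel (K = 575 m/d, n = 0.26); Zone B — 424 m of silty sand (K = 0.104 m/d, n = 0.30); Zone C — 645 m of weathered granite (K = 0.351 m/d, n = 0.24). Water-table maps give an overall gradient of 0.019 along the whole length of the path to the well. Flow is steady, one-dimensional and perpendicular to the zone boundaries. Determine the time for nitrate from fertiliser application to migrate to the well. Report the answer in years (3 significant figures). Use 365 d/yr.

224 years

Continuity: the same q passes through each zone, so ΔH = q·Σ(L_j/K_j) — the zones act as resistances in series.
Σ(L/K) = 235/575 + 424/0.104 + 645/0.351 = 0.4087 + 4077 + 1838 = 5915 d
K_eq = L_total / Σ(L/K) = 1304 / 5915 = 0.2205 m/d
q = K_eq · i = 0.2205 × 0.019 = 0.004189 m/d (same in every zone)
Zone A: v = q/n = 0.004189/0.26 = 0.01611 m/d → t_A = 235/0.01611 = 14590 d
Zone B: v = q/n = 0.004189/0.30 = 0.01396 m/d → t_B = 424/0.01396 = 30370 d
Zone C: v = q/n = 0.004189/0.24 = 0.01745 m/d → t_C = 645/0.01745 = 36960 d
Total t = 14590 + 30370 + 36960 = 81910 d
   = 81910 / 365 = 224 yr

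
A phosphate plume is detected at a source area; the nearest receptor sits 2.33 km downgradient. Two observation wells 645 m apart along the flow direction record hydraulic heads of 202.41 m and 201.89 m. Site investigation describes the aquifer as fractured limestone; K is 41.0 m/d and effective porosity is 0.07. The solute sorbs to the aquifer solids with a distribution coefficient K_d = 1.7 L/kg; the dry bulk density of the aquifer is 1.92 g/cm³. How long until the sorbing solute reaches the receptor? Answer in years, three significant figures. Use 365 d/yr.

644 years

Hydraulic gradient i = (202.41 − 201.89) / 645 = 0.52 / 645 = 8.062e-4
Specific discharge q = 41.0 × 8.062e-4 = 0.03305 m/d
Seepage velocity v = q / n = 0.03305 / 0.07 = 0.4722 m/d
Retardation R = 1 + ρ_b·K_d/n = 1 + 1.92×1.7/0.07 = 47.63
Contaminant velocity v_c = v/R = 0.4722/47.63 = 0.009914 m/d
L = 2.33 km = 2330 m
t = L/v_c = 2330/0.009914 = 235000 d
   = 235000/365 = 644 yr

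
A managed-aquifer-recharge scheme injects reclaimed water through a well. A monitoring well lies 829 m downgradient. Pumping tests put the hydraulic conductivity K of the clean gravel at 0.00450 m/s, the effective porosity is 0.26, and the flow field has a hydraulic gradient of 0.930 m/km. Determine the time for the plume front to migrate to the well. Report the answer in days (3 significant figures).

K = 0.00450 m/s × 86400 s/d = 388.8 m/d
Darcy flux q = K·i = 388.8 × 9.3e-4 = 0.3616 m/d
Average linear velocity = 0.3616 / 0.26 = 1.391 m/d
t = L / v = 829 / 1.391 = 596.1 d

596 days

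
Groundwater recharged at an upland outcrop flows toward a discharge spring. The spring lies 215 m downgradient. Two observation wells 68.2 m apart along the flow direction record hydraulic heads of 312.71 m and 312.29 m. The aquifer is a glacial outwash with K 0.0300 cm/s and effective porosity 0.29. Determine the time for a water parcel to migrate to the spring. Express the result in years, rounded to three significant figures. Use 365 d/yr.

Hydraulic gradient i = (312.71 − 312.29) / 68.2 = 0.42 / 68.2 = 0.006158
K = 0.0300 cm/s × 864 = 25.92 m/d
Specific discharge q = 25.92 × 0.006158 = 0.1596 m/d
Seepage velocity v = q / n = 0.1596 / 0.29 = 0.5504 m/d
t = L / v = 215 / 0.5504 = 390.6 d
   = 390.6 / 365 = 1.07 yr

1.07 years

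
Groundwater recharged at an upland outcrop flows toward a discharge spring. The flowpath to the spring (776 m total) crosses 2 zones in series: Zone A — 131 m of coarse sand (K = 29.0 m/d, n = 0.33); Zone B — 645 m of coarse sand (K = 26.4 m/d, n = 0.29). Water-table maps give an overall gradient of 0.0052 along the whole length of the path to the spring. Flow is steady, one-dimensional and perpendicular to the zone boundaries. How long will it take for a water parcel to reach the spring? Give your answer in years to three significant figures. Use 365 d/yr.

4.53 years

Continuity: the same q passes through each zone, so ΔH = q·Σ(L_j/K_j) — the zones act as resistances in series.
Σ(L/K) = 131/29.0 + 645/26.4 = 4.517 + 24.43 = 28.95 d
K_eq = L_total / Σ(L/K) = 776 / 28.95 = 26.81 m/d
q = K_eq · i = 26.81 × 0.0052 = 0.1394 m/d (same in every zone)
Zone A: v = q/n = 0.1394/0.33 = 0.4224 m/d → t_A = 131/0.4224 = 310.1 d
Zone B: v = q/n = 0.1394/0.29 = 0.4807 m/d → t_B = 645/0.4807 = 1342 d
Total t = 310.1 + 1342 = 1652 d
   = 1652 / 365 = 4.53 yr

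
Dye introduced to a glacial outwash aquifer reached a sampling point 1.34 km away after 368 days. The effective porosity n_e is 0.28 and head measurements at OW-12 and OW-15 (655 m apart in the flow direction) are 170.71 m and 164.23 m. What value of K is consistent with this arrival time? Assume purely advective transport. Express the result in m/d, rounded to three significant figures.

103 m/d

Hydraulic gradient i = (170.71 − 164.23) / 655 = 6.48 / 655 = 0.009893
L = 1.34 km = 1340 m
v = L / t = 1340 / 368 = 3.641 m/d
K = v · n / i = 3.641 × 0.28 / 0.009893 = 103 m/d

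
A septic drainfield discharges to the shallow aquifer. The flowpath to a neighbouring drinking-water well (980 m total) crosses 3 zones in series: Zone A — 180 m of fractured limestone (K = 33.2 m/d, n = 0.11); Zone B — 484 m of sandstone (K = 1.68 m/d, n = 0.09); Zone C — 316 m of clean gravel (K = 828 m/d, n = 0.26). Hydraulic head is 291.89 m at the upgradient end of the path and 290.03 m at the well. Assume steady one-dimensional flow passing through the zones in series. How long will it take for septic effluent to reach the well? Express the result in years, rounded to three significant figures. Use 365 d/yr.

Total head drop ΔH = 291.89 − 290.03 = 1.86 m
Continuity: the same q passes through each zone, so ΔH = q·Σ(L_j/K_j) — the zones act as resistances in series.
Σ(L/K) = 180/33.2 + 484/1.68 + 316/828 = 5.422 + 288.1 + 0.3816 = 293.9 d
q = ΔH / Σ(L/K) = 1.86 / 293.9 = 0.006329 m/d (same in every zone)
Zone A: v = q/n = 0.006329/0.11 = 0.05753 m/d → t_A = 180/0.05753 = 3129 d
Zone B: v = q/n = 0.006329/0.09 = 0.07032 m/d → t_B = 484/0.07032 = 6883 d
Zone C: v = q/n = 0.006329/0.26 = 0.02434 m/d → t_C = 316/0.02434 = 12980 d
Total t = 3129 + 6883 + 12980 = 22990 d
   = 22990 / 365 = 63.0 yr

63.0 years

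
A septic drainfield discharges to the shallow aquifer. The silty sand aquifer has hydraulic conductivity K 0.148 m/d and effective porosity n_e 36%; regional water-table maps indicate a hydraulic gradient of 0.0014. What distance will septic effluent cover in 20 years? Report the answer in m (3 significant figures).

Darcy flux q = K·i = 0.148 × 0.0014 = 2.072e-4 m/d
Seepage velocity v = q / n = 2.072e-4 / 0.36 = 5.756e-4 m/d
T = 20 yr × 365 = 7300 d
L = v × T = 5.756e-4 × 7300 = 4.202 m

4.20 m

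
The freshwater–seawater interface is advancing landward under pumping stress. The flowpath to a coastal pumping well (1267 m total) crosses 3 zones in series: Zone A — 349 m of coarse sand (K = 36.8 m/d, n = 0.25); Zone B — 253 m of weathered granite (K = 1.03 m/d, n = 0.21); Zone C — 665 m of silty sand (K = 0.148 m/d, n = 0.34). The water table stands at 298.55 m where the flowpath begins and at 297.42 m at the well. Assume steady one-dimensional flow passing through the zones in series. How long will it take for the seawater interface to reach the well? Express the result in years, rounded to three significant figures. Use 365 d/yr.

Total head drop ΔH = 298.55 − 297.42 = 1.13 m
Continuity: the same q passes through each zone, so ΔH = q·Σ(L_j/K_j) — the zones act as resistances in series.
Σ(L/K) = 349/36.8 + 253/1.03 + 665/0.148 = 9.484 + 245.6 + 4493 = 4748 d
q = ΔH / Σ(L/K) = 1.13 / 4748 = 2.380e-4 m/d (same in every zone)
Zone A: v = q/n = 2.380e-4/0.25 = 9.519e-4 m/d → t_A = 349/9.519e-4 = 366600 d
Zone B: v = q/n = 2.380e-4/0.21 = 0.001133 m/d → t_B = 253/0.001133 = 223300 d
Zone C: v = q/n = 2.380e-4/0.34 = 6.999e-4 m/d → t_C = 665/6.999e-4 = 950100 d
Total t = 366600 + 223300 + 950100 = 1.540e6 d
   = 1.540e6 / 365 = 4220 yr

4220 years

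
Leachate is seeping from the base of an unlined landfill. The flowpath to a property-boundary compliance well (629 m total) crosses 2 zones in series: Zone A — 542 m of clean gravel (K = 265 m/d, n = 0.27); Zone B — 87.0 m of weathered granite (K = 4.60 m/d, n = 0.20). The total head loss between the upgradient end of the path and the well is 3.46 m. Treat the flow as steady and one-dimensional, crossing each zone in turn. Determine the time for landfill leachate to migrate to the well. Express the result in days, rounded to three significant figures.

992 days

Continuity: the same q passes through each zone, so ΔH = q·Σ(L_j/K_j) — the zones act as resistances in series.
Σ(L/K) = 542/265 + 87.0/4.60 = 2.045 + 18.91 = 20.96 d
q = ΔH / Σ(L/K) = 3.46 / 20.96 = 0.1651 m/d (same in every zone)
Zone A: v = q/n = 0.1651/0.27 = 0.6114 m/d → t_A = 542/0.6114 = 886.4 d
Zone B: v = q/n = 0.1651/0.20 = 0.8254 m/d → t_B = 87.0/0.8254 = 105.4 d
Total t = 886.4 + 105.4 = 991.8 d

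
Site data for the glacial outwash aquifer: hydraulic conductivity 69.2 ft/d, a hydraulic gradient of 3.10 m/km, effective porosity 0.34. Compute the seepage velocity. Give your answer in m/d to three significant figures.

K = 69.2 ft/d × 0.3048 = 21.09 m/d
q = Ki = 21.09 × 0.0031 = 0.06539 m/d
v = Ki/n = 21.09·0.0031/0.34 = 0.1923 m/d

0.192 m/d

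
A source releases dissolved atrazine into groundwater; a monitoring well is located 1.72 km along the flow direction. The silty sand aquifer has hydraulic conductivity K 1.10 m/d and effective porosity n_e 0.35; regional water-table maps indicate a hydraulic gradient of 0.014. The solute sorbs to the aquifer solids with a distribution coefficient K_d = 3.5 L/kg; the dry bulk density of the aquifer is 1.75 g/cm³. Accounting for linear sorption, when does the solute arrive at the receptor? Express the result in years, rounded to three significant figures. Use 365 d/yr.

1980 years

Darcy flux q = K·i = 1.10 × 0.014 = 0.01540 m/d
Seepage velocity v = q / n = 0.01540 / 0.35 = 0.04400 m/d
Retardation R = 1 + ρ_b·K_d/n = 1 + 1.75×3.5/0.35 = 18.50
Contaminant velocity v_c = v/R = 0.04400/18.50 = 0.002378 m/d
L = 1.72 km = 1720 m
t = L/v_c = 1720/0.002378 = 723200 d
   = 723200/365 = 1980 yr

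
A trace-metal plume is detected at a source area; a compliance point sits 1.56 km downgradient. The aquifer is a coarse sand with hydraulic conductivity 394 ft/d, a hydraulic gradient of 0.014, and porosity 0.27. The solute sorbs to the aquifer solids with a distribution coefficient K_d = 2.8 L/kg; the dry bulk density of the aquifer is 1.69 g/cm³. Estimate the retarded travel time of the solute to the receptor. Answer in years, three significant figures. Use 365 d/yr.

12.7 years

K = 394 ft/d × 0.3048 = 120.1 m/d
Specific discharge q = 120.1 × 0.014 = 1.681 m/d
Seepage velocity v = q / n = 1.681 / 0.27 = 6.227 m/d
Retardation R = 1 + ρ_b·K_d/n = 1 + 1.69×2.8/0.27 = 18.53
Contaminant velocity v_c = v/R = 6.227/18.53 = 0.3361 m/d
L = 1.56 km = 1560 m
t = L/v_c = 1560/0.3361 = 4641 d
   = 4641/365 = 12.7 yr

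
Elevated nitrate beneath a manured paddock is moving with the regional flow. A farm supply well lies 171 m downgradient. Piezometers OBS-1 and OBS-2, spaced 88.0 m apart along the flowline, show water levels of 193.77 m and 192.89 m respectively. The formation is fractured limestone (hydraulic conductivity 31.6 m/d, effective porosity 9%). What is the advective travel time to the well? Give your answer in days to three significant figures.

48.7 days

Hydraulic gradient i = (193.77 − 192.89) / 88.0 = 0.88 / 88.0 = 0.01000
q = Ki = 31.6 × 0.01000 = 0.3160 m/d
v_s = q/n_e = 0.3160/0.09 = 3.511 m/d
t = L / v = 171 / 3.511 = 48.70 d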